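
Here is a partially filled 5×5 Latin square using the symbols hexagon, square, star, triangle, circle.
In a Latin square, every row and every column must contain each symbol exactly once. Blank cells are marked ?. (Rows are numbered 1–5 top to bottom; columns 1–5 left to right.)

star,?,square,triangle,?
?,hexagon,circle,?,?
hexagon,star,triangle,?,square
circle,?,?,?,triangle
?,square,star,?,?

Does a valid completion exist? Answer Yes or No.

No

Row 4, column 2: row 4 together with column 2 already contain {hexagon, square, star, triangle, circle} — every symbol — so nothing can go there. The grid has no valid completion.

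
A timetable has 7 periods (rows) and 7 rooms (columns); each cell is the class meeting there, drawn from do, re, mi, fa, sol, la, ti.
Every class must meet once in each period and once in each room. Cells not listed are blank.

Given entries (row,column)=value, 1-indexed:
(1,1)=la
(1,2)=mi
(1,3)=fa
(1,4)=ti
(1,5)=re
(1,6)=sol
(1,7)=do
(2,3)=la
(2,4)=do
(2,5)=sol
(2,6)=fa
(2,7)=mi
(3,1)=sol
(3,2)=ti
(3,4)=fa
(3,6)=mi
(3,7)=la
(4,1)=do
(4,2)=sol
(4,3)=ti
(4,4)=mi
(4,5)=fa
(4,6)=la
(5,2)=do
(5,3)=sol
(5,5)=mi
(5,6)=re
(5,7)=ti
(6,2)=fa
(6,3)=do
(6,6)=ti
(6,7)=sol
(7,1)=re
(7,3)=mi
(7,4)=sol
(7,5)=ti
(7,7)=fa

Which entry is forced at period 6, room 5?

la

Period 6 already has {do, fa, sol, ti} and room 5 already has {re, mi, fa, sol, ti}, so period 6, room 5 must be la.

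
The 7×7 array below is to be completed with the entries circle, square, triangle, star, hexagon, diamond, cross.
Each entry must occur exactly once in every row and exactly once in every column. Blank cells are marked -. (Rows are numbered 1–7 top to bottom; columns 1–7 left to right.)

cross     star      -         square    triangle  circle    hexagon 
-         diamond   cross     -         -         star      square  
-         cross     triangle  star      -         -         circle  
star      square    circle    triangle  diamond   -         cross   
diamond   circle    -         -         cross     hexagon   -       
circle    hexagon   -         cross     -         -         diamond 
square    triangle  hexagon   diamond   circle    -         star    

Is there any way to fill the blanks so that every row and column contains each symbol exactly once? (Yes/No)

No

Row 4, column 6: row 4 together with column 6 already contain {circle, square, triangle, star, hexagon, diamond, cross} — every symbol — so nothing can go there. The grid has no valid completion.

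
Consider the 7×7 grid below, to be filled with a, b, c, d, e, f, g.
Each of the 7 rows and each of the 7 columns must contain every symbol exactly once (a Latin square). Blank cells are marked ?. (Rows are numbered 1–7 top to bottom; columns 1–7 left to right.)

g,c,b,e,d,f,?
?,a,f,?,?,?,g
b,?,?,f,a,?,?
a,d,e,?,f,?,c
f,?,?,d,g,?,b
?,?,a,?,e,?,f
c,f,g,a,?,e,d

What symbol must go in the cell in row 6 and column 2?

Row 1, column 7: row 1 has {b, c, d, e, f, g} and column 7 has {b, c, d, f, g}, leaving only a.
Row 3, column 7: row 3 has {a, b, f} and column 7 has {a, b, c, d, f, g}, leaving only e.
Row 3, column 2: row 3 has {a, b, e, f} and column 2 has {a, c, d, f}, leaving only g.
Row 6 already has {a, e, f} and column 2 already has {a, c, d, f, g}, so row 6, column 2 must be b.

b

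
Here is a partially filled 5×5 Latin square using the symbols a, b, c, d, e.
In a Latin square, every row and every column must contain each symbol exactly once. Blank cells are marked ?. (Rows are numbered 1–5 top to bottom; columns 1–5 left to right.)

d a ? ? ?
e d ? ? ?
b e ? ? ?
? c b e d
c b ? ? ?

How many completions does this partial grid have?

Row 1, column 3: eliminating its row and column leaves {c, e}.
Row 1, column 4: eliminating its row and column leaves {b, c}.
Row 1, column 5: eliminating its row and column leaves {b, c, e}.
Row 2, column 3: eliminating its row and column leaves {a, c}.
Row 2, column 4: eliminating its row and column leaves {a, b, c}.
Row 2, column 5: eliminating its row and column leaves {a, b, c}.
Row 3, column 3: eliminating its row and column leaves {a, c, d}.
Row 3, column 4: eliminating its row and column leaves {a, c, d}.
Row 3, column 5: eliminating its row and column leaves {a, c}.
Row 4, column 1: eliminating its row and column leaves {a}.
Row 5, column 3: eliminating its row and column leaves {a, d, e}.
Row 5, column 4: eliminating its row and column leaves {a, d}.
Row 5, column 5: eliminating its row and column leaves {a, e}.
Enumerating the assignments across these blanks that avoid any row or column repeat gives 6 completions.

6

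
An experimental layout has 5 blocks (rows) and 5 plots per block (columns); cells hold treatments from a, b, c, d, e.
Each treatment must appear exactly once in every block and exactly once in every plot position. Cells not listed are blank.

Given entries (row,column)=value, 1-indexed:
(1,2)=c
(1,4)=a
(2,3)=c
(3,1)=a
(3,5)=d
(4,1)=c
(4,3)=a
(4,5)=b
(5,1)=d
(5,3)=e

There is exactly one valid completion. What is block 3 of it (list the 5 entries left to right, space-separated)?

Block 3, plot 3: block 3 has {a, d} and plot 3 has {a, c, e}, leaving only b.
Block 3, plot 2: block 3 has {a, b, d} and plot 2 has {c}, leaving only e.
Block 3, plot 4: block 3 has {a, b, d, e} and plot 4 has {a}, leaving only c.
So block 3 reads: a e b c d.

a e b c d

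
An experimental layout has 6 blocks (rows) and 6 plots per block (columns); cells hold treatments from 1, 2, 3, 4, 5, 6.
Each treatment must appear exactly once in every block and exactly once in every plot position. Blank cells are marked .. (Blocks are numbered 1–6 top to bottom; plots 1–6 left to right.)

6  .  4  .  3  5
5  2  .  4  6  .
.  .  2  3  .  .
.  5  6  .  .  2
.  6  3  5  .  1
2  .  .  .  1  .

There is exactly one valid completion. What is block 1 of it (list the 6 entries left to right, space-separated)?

Block 1, plot 2: block 1 has {3, 4, 5, 6} and plot 2 has {2, 5, 6}, leaving only 1.
Block 1, plot 4: block 1 has {1, 3, 4, 5, 6} and plot 4 has {3, 4, 5}, leaving only 2.
So block 1 reads: 6 1 4 2 3 5.

6 1 4 2 3 5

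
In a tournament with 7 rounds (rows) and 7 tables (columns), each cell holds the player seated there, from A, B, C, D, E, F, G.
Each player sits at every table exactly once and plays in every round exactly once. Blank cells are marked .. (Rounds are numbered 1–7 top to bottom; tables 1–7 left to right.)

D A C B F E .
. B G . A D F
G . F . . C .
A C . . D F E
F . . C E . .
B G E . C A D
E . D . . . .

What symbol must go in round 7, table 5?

Round 1, table 7: round 1 has {A, B, C, D, E, F} and table 7 has {D, E, F}, leaving only G.
Round 2, table 1: round 2 has {A, B, D, F, G} and table 1 has {A, B, D, E, F, G}, leaving only C.
Round 2, table 4: round 2 has {A, B, C, D, F, G} and table 4 has {B, C}, leaving only E.
Round 3, table 5: round 3 has {C, F, G} and table 5 has {A, C, D, E, F}, leaving only B.
Round 7 already has {D, E} and table 5 already has {A, B, C, D, E, F}, so round 7, table 5 must be G.

G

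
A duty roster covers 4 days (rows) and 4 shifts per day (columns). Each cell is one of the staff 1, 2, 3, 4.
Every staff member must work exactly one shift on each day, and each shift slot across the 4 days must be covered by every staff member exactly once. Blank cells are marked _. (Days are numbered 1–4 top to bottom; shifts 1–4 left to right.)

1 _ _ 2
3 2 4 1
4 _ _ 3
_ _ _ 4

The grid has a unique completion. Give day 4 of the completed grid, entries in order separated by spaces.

2 3 1 4

Day 4, shift 1: day 4 has {4} and shift 1 has {1, 3, 4}, leaving only 2.
Day 1, shift 3: day 1 has {1, 2} and shift 3 has {4}, leaving only 3.
Day 4, shift 3: day 4 has {2, 4} and shift 3 has {3, 4}, leaving only 1.
Day 4, shift 2: day 4 has {1, 2, 4} and shift 2 has {2}, leaving only 3.
So day 4 reads: 2 3 1 4.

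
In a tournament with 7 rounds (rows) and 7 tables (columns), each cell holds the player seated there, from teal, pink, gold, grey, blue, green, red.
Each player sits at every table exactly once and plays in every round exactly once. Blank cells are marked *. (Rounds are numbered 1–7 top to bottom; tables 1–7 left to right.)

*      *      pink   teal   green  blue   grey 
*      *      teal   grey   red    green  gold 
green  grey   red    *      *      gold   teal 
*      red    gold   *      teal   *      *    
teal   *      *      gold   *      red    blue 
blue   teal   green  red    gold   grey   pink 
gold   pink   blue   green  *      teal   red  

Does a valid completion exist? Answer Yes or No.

Yes

No round or table among the givens repeats a symbol, and propagating forced cells runs into no contradiction.
One valid completion exists (for instance, red gold pink teal green blue grey / pink blue teal grey red green gold / green grey red pink blue gold teal / grey red gold blue teal pink green / teal green grey gold pink red blue / blue teal green red gold grey pink / gold pink blue green grey teal red).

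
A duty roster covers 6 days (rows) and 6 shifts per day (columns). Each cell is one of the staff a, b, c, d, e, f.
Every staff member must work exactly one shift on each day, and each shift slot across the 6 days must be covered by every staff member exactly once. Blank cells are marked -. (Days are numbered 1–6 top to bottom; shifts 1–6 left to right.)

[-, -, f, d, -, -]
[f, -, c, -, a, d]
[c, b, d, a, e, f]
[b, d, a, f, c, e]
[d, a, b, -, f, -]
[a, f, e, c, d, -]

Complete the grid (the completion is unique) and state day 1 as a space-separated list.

e c f d b a

Day 1, shift 1: day 1 has {d, f} and shift 1 has {a, b, c, d, f}, leaving only e.
Day 1, shift 2: day 1 has {d, e, f} and shift 2 has {a, b, d, f}, leaving only c.
Day 1, shift 5: day 1 has {c, d, e, f} and shift 5 has {a, c, d, e, f}, leaving only b.
Day 1, shift 6: day 1 has {b, c, d, e, f} and shift 6 has {d, e, f}, leaving only a.
So day 1 reads: e c f d b a.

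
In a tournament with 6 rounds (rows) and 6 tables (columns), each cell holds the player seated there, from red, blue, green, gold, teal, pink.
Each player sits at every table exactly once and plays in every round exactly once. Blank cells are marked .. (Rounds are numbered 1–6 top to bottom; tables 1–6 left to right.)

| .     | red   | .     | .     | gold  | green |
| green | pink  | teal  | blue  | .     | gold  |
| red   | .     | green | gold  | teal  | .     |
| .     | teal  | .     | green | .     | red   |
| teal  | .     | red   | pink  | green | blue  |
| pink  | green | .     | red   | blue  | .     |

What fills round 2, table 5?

Round 2 already has {blue, green, gold, teal, pink} and table 5 already has {blue, green, gold, teal}, so round 2, table 5 must be red.

red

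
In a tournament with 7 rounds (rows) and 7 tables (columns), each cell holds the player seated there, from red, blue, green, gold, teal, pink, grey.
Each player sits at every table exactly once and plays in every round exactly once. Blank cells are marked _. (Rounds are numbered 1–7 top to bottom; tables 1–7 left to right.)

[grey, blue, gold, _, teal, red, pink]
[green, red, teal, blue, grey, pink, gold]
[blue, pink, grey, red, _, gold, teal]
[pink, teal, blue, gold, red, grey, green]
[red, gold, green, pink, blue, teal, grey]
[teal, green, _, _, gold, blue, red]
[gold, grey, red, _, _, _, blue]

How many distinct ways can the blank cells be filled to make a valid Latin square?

Round 1, table 4: eliminating its round and table leaves {green}.
Round 3, table 5: eliminating its round and table leaves {green}.
Round 6, table 3: eliminating its round and table leaves {pink}.
Round 6, table 4: eliminating its round and table leaves {grey}.
Round 7, table 4: eliminating its round and table leaves {green, teal}.
Round 7, table 5: eliminating its round and table leaves {green, pink}.
Round 7, table 6: eliminating its round and table leaves {green}.
Only one assignment across all blanks avoids any round or table repeat, giving 1 completion.

1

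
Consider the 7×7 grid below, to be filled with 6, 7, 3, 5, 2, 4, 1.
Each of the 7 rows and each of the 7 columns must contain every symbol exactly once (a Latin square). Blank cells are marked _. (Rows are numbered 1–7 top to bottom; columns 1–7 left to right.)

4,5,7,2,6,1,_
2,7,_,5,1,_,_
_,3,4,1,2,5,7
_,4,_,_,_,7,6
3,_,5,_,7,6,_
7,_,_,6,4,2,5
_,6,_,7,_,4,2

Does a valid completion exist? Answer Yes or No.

Yes

No row or column among the givens repeats a symbol, and propagating forced cells runs into no contradiction.
One valid completion exists (for instance, 4 5 7 2 6 1 3 / 2 7 6 5 1 3 4 / 6 3 4 1 2 5 7 / 1 4 2 3 5 7 6 / 3 2 5 4 7 6 1 / 7 1 3 6 4 2 5 / 5 6 1 7 3 4 2).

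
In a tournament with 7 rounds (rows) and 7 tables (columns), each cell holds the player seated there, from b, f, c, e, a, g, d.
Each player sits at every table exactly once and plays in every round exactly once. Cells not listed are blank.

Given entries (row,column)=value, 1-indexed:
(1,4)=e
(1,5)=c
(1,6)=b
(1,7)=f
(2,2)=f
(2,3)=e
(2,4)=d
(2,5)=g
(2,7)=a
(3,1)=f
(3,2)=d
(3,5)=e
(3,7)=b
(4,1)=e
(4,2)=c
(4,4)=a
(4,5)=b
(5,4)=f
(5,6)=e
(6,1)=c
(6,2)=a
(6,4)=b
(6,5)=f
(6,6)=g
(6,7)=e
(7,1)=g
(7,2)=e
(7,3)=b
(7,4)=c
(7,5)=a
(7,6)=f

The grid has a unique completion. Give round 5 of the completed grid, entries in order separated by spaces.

Round 5, table 5: round 5 has {f, e} and table 5 has {b, f, c, e, a, g}, leaving only d.
Round 1, table 2: round 1 has {b, f, c, e} and table 2 has {f, c, e, a, d}, leaving only g.
Round 5, table 2: round 5 has {f, e, d} and table 2 has {f, c, e, a, g, d}, leaving only b.
Round 5, table 1: round 5 has {b, f, e, d} and table 1 has {f, c, e, g}, leaving only a.
Round 1, table 1: round 1 has {b, f, c, e, g} and table 1 has {f, c, e, a, g}, leaving only d.
Round 1, table 3: round 1 has {b, f, c, e, g, d} and table 3 has {b, e}, leaving only a.
Round 2, table 1: round 2 has {f, e, a, g, d} and table 1 has {f, c, e, a, g, d}, leaving only b.
Round 2, table 6: round 2 has {b, f, e, a, g, d} and table 6 has {b, f, e, g}, leaving only c.
Round 3, table 4: round 3 has {b, f, e, d} and table 4 has {b, f, c, e, a, d}, leaving only g.
Round 3, table 3: round 3 has {b, f, e, g, d} and table 3 has {b, e, a}, leaving only c.
Round 5, table 3: round 5 has {b, f, e, a, d} and table 3 has {b, c, e, a}, leaving only g.
Round 5, table 7: round 5 has {b, f, e, a, g, d} and table 7 has {b, f, e, a}, leaving only c.
So round 5 reads: a b g f d e c.

a b g f d e c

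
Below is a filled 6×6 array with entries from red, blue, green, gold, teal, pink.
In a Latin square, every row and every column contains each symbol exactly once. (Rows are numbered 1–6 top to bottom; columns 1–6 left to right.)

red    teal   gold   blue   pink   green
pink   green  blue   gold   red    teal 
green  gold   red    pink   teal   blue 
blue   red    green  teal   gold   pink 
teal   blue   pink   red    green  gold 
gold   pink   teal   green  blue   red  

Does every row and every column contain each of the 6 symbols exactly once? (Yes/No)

Each row is a permutation of the 6 symbols, and so is each column.

Yes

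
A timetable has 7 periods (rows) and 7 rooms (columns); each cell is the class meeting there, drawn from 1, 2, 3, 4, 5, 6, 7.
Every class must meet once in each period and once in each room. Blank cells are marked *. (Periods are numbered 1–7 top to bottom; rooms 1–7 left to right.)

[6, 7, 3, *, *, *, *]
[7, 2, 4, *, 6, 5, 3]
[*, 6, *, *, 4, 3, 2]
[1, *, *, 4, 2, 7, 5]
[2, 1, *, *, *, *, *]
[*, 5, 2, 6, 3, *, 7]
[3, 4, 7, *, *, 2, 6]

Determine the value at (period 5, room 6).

6

Period 2, room 4: period 2 has {2, 3, 4, 5, 6, 7} and room 4 has {4, 6}, leaving only 1.
Period 3, room 1: period 3 has {2, 3, 4, 6} and room 1 has {1, 2, 3, 6, 7}, leaving only 5.
Period 3, room 3: period 3 has {2, 3, 4, 5, 6} and room 3 has {2, 3, 4, 7}, leaving only 1.
Period 3, room 4: period 3 has {1, 2, 3, 4, 5, 6} and room 4 has {1, 4, 6}, leaving only 7.
Period 4, room 2: period 4 has {1, 2, 4, 5, 7} and room 2 has {1, 2, 4, 5, 6, 7}, leaving only 3.
Period 4, room 3: period 4 has {1, 2, 3, 4, 5, 7} and room 3 has {1, 2, 3, 4, 7}, leaving only 6.
Period 5, room 3: period 5 has {1, 2} and room 3 has {1, 2, 3, 4, 6, 7}, leaving only 5.
Period 5, room 4: period 5 has {1, 2, 5} and room 4 has {1, 4, 6, 7}, leaving only 3.
Period 5, room 5: period 5 has {1, 2, 3, 5} and room 5 has {2, 3, 4, 6}, leaving only 7.
Period 5, room 7: period 5 has {1, 2, 3, 5, 7} and room 7 has {2, 3, 5, 6, 7}, leaving only 4.
Period 5 already has {1, 2, 3, 4, 5, 7} and room 6 already has {2, 3, 5, 7}, so period 5, room 6 must be 6.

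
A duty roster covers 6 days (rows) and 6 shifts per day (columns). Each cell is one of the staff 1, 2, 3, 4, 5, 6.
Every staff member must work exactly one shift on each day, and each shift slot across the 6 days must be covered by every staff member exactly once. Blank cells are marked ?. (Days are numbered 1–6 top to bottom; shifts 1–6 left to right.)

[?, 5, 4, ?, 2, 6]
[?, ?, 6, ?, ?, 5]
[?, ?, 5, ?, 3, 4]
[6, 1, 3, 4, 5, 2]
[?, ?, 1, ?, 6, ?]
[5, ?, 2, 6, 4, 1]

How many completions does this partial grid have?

3

Day 1, shift 1: eliminating its day and shift leaves {1, 3}.
Day 1, shift 4: eliminating its day and shift leaves {1, 3}.
Day 2, shift 1: eliminating its day and shift leaves {1, 2, 3, 4}.
Day 2, shift 2: eliminating its day and shift leaves {2, 3, 4}.
Day 2, shift 4: eliminating its day and shift leaves {1, 2, 3}.
Day 2, shift 5: eliminating its day and shift leaves {1}.
Day 3, shift 1: eliminating its day and shift leaves {1, 2}.
Day 3, shift 2: eliminating its day and shift leaves {2, 6}.
Day 3, shift 4: eliminating its day and shift leaves {1, 2}.
Day 5, shift 1: eliminating its day and shift leaves {2, 3, 4}.
Day 5, shift 2: eliminating its day and shift leaves {2, 3, 4}.
Day 5, shift 4: eliminating its day and shift leaves {2, 3, 5}.
Day 5, shift 6: eliminating its day and shift leaves {3}.
Day 6, shift 2: eliminating its day and shift leaves {3}.
Enumerating the assignments across these blanks that avoid any day or shift repeat gives 3 completions.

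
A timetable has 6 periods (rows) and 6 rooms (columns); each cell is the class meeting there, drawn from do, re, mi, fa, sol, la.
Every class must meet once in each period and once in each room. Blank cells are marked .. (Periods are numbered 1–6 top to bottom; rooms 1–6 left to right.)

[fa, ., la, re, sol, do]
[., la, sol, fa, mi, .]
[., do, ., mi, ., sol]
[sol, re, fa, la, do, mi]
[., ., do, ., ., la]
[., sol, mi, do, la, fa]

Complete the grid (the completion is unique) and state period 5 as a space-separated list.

Period 5, room 4: period 5 has {do, la} and room 4 has {do, re, mi, fa, la}, leaving only sol.
Period 1, room 2: period 1 has {do, re, fa, sol, la} and room 2 has {do, re, sol, la}, leaving only mi.
Period 5, room 2: period 5 has {do, sol, la} and room 2 has {do, re, mi, sol, la}, leaving only fa.
Period 5, room 5: period 5 has {do, fa, sol, la} and room 5 has {do, mi, sol, la}, leaving only re.
Period 5, room 1: period 5 has {do, re, fa, sol, la} and room 1 has {fa, sol}, leaving only mi.
So period 5 reads: mi fa do sol re la.

mi fa do sol re la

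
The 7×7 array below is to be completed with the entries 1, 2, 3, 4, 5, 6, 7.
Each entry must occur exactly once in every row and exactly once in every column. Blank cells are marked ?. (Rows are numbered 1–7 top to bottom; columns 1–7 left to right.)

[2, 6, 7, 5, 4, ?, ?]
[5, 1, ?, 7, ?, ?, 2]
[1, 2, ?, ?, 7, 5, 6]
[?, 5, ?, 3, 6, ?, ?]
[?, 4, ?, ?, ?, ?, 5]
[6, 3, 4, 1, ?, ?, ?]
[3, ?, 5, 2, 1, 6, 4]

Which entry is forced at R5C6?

Row 2, column 5: row 2 has {1, 2, 5, 7} and column 5 has {1, 4, 6, 7}, leaving only 3.
Row 2, column 3: row 2 has {1, 2, 3, 5, 7} and column 3 has {4, 5, 7}, leaving only 6.
Row 2, column 6: row 2 has {1, 2, 3, 5, 6, 7} and column 6 has {5, 6}, leaving only 4.
Row 3, column 3: row 3 has {1, 2, 5, 6, 7} and column 3 has {4, 5, 6, 7}, leaving only 3.
Row 3, column 4: row 3 has {1, 2, 3, 5, 6, 7} and column 4 has {1, 2, 3, 5, 7}, leaving only 4.
Row 5, column 1: row 5 has {4, 5} and column 1 has {1, 2, 3, 5, 6}, leaving only 7.
Row 4, column 1: row 4 has {3, 5, 6} and column 1 has {1, 2, 3, 5, 6, 7}, leaving only 4.
Row 5, column 4: row 5 has {4, 5, 7} and column 4 has {1, 2, 3, 4, 5, 7}, leaving only 6.
Row 5, column 5: row 5 has {4, 5, 6, 7} and column 5 has {1, 3, 4, 6, 7}, leaving only 2.
Row 5, column 3: row 5 has {2, 4, 5, 6, 7} and column 3 has {3, 4, 5, 6, 7}, leaving only 1.
Row 5 already has {1, 2, 4, 5, 6, 7} and column 6 already has {4, 5, 6}, so row 5, column 6 must be 3.

3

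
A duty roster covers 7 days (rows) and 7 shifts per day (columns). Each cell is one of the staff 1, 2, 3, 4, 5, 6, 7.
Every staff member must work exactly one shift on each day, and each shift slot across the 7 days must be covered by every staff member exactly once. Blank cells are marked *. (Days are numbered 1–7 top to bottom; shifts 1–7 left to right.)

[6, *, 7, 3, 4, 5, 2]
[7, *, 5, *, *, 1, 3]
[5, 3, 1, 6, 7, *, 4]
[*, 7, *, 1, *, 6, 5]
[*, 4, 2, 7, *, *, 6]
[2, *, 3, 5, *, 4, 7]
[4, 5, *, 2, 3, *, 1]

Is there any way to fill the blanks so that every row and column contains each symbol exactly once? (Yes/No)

Yes

No day or shift among the givens repeats a symbol, and propagating forced cells runs into no contradiction.
One valid completion exists (for instance, 6 1 7 3 4 5 2 / 7 2 5 4 6 1 3 / 5 3 1 6 7 2 4 / 3 7 4 1 2 6 5 / 1 4 2 7 5 3 6 / 2 6 3 5 1 4 7 / 4 5 6 2 3 7 1).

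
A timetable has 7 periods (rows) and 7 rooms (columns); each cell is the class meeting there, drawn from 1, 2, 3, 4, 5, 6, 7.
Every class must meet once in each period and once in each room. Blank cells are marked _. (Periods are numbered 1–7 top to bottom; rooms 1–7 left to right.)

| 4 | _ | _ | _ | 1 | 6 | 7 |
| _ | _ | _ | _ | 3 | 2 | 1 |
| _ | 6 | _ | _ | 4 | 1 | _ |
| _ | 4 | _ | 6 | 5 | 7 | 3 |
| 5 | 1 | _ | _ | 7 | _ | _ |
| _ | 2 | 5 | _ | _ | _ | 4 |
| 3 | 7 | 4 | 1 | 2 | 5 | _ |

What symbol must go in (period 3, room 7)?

5

Period 2, room 2: period 2 has {1, 2, 3} and room 2 has {1, 2, 4, 6, 7}, leaving only 5.
Period 1, room 2: period 1 has {1, 4, 6, 7} and room 2 has {1, 2, 4, 5, 6, 7}, leaving only 3.
Period 1, room 3: period 1 has {1, 3, 4, 6, 7} and room 3 has {4, 5}, leaving only 2.
Period 1, room 4: period 1 has {1, 2, 3, 4, 6, 7} and room 4 has {1, 6}, leaving only 5.
Period 4, room 3: period 4 has {3, 4, 5, 6, 7} and room 3 has {2, 4, 5}, leaving only 1.
Period 4, room 1: period 4 has {1, 3, 4, 5, 6, 7} and room 1 has {3, 4, 5}, leaving only 2.
Period 3, room 1: period 3 has {1, 4, 6} and room 1 has {2, 3, 4, 5}, leaving only 7.
Period 2, room 1: period 2 has {1, 2, 3, 5} and room 1 has {2, 3, 4, 5, 7}, leaving only 6.
Period 2, room 3: period 2 has {1, 2, 3, 5, 6} and room 3 has {1, 2, 4, 5}, leaving only 7.
Period 2, room 4: period 2 has {1, 2, 3, 5, 6, 7} and room 4 has {1, 5, 6}, leaving only 4.
Period 3, room 3: period 3 has {1, 4, 6, 7} and room 3 has {1, 2, 4, 5, 7}, leaving only 3.
Period 3, room 4: period 3 has {1, 3, 4, 6, 7} and room 4 has {1, 4, 5, 6}, leaving only 2.
Period 3 already has {1, 2, 3, 4, 6, 7} and room 7 already has {1, 3, 4, 7}, so period 3, room 7 must be 5.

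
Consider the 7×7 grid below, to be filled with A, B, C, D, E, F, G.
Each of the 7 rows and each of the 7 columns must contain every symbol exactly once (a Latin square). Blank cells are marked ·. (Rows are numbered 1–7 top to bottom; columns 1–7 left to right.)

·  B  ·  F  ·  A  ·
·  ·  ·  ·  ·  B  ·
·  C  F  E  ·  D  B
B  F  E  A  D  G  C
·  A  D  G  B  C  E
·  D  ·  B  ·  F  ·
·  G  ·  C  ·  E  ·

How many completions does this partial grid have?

Row 1, column 1: eliminating its row and column leaves {C, D, E, G}.
Row 1, column 3: eliminating its row and column leaves {C, G}.
Row 1, column 5: eliminating its row and column leaves {C, E, G}.
Row 1, column 7: eliminating its row and column leaves {D, G}.
Row 2, column 1: eliminating its row and column leaves {A, C, D, E, F, G}.
Row 2, column 2: eliminating its row and column leaves {E}.
Row 2, column 3: eliminating its row and column leaves {A, C, G}.
Row 2, column 4: eliminating its row and column leaves {D}.
Row 2, column 5: eliminating its row and column leaves {A, C, E, F, G}.
Row 2, column 7: eliminating its row and column leaves {A, D, F, G}.
Row 3, column 1: eliminating its row and column leaves {A, G}.
Row 3, column 5: eliminating its row and column leaves {A, G}.
Row 5, column 1: eliminating its row and column leaves {F}.
Row 6, column 1: eliminating its row and column leaves {A, C, E, G}.
Row 6, column 3: eliminating its row and column leaves {A, C, G}.
Row 6, column 5: eliminating its row and column leaves {A, C, E, G}.
Row 6, column 7: eliminating its row and column leaves {A, G}.
Row 7, column 1: eliminating its row and column leaves {A, D, F}.
Row 7, column 3: eliminating its row and column leaves {A, B}.
Row 7, column 5: eliminating its row and column leaves {A, F}.
Row 7, column 7: eliminating its row and column leaves {A, D, F}.
Enumerating the assignments across these blanks that avoid any row or column repeat gives 14 completions.

14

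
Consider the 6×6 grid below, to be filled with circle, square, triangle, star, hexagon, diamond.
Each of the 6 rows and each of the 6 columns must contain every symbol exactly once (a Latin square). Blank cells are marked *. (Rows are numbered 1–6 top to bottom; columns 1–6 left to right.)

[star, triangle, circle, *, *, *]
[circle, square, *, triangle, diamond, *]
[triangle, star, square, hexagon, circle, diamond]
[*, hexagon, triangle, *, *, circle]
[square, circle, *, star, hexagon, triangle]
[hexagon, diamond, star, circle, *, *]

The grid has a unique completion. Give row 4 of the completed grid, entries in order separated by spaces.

diamond hexagon triangle square star circle

Row 4, column 1: row 4 has {circle, triangle, hexagon} and column 1 has {circle, square, triangle, star, hexagon}, leaving only diamond.
Row 4, column 4: row 4 has {circle, triangle, hexagon, diamond} and column 4 has {circle, triangle, star, hexagon}, leaving only square.
Row 4, column 5: row 4 has {circle, square, triangle, hexagon, diamond} and column 5 has {circle, hexagon, diamond}, leaving only star.
So row 4 reads: diamond hexagon triangle square star circle.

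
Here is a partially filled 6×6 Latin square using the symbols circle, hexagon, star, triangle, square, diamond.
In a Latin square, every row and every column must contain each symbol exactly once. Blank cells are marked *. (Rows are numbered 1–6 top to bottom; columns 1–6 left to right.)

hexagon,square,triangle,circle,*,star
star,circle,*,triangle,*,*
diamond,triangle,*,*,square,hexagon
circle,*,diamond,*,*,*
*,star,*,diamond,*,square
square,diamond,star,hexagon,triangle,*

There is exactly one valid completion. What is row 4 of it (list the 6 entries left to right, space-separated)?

Row 4, column 2: row 4 has {circle, diamond} and column 2 has {circle, star, triangle, square, diamond}, leaving only hexagon.
Row 4, column 5: row 4 has {circle, hexagon, diamond} and column 5 has {triangle, square}, leaving only star.
Row 4, column 4: row 4 has {circle, hexagon, star, diamond} and column 4 has {circle, hexagon, triangle, diamond}, leaving only square.
Row 4, column 6: row 4 has {circle, hexagon, star, square, diamond} and column 6 has {hexagon, star, square}, leaving only triangle.
So row 4 reads: circle hexagon diamond square star triangle.

circle hexagon diamond square star triangle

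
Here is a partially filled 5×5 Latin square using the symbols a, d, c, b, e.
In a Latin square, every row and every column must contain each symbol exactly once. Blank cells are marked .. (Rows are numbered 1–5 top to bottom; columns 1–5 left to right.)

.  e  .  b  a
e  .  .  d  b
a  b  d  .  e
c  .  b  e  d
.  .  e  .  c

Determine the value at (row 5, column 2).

d

Row 1, column 1: row 1 has {a, b, e} and column 1 has {a, c, e}, leaving only d.
Row 1, column 3: row 1 has {a, d, b, e} and column 3 has {d, b, e}, leaving only c.
Row 2, column 3: row 2 has {d, b, e} and column 3 has {d, c, b, e}, leaving only a.
Row 2, column 2: row 2 has {a, d, b, e} and column 2 has {b, e}, leaving only c.
Row 3, column 4: row 3 has {a, d, b, e} and column 4 has {d, b, e}, leaving only c.
Row 4, column 2: row 4 has {d, c, b, e} and column 2 has {c, b, e}, leaving only a.
Row 5 already has {c, e} and column 2 already has {a, c, b, e}, so row 5, column 2 must be d.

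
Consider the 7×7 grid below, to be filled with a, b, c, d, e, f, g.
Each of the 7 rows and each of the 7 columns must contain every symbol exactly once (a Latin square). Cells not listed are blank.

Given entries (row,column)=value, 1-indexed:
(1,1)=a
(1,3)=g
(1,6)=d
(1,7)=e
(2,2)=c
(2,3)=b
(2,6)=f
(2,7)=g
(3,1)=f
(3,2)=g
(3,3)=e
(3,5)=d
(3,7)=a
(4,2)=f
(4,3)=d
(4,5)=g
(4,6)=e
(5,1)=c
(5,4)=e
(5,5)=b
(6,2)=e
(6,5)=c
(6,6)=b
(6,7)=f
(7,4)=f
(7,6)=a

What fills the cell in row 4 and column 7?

c

Row 1, column 2: row 1 has {a, d, e, g} and column 2 has {c, e, f, g}, leaving only b.
Row 1, column 4: row 1 has {a, b, d, e, g} and column 4 has {e, f}, leaving only c.
Row 1, column 5: row 1 has {a, b, c, d, e, g} and column 5 has {b, c, d, g}, leaving only f.
Row 3, column 4: row 3 has {a, d, e, f, g} and column 4 has {c, e, f}, leaving only b.
Row 3, column 6: row 3 has {a, b, d, e, f, g} and column 6 has {a, b, d, e, f}, leaving only c.
Row 4, column 1: row 4 has {d, e, f, g} and column 1 has {a, c, f}, leaving only b.
Row 4 already has {b, d, e, f, g} and column 7 already has {a, e, f, g}, so row 4, column 7 must be c.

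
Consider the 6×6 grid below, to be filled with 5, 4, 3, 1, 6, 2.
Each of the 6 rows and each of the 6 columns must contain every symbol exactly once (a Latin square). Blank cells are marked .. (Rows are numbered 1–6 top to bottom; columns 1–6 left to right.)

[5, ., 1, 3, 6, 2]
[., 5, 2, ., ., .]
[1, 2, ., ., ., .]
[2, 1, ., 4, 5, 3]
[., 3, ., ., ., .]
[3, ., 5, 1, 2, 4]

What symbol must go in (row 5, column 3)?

Row 1, column 2: row 1 has {5, 3, 1, 6, 2} and column 2 has {5, 3, 1, 2}, leaving only 4.
Row 2, column 4: row 2 has {5, 2} and column 4 has {4, 3, 1}, leaving only 6.
Row 2, column 1: row 2 has {5, 6, 2} and column 1 has {5, 3, 1, 2}, leaving only 4.
Row 2, column 6: row 2 has {5, 4, 6, 2} and column 6 has {4, 3, 2}, leaving only 1.
Row 2, column 5: row 2 has {5, 4, 1, 6, 2} and column 5 has {5, 6, 2}, leaving only 3.
Row 3, column 4: row 3 has {1, 2} and column 4 has {4, 3, 1, 6}, leaving only 5.
Row 3, column 5: row 3 has {5, 1, 2} and column 5 has {5, 3, 6, 2}, leaving only 4.
Row 3, column 6: row 3 has {5, 4, 1, 2} and column 6 has {4, 3, 1, 2}, leaving only 6.
Row 3, column 3: row 3 has {5, 4, 1, 6, 2} and column 3 has {5, 1, 2}, leaving only 3.
Row 4, column 3: row 4 has {5, 4, 3, 1, 2} and column 3 has {5, 3, 1, 2}, leaving only 6.
Row 5 already has {3} and column 3 already has {5, 3, 1, 6, 2}, so row 5, column 3 must be 4.

4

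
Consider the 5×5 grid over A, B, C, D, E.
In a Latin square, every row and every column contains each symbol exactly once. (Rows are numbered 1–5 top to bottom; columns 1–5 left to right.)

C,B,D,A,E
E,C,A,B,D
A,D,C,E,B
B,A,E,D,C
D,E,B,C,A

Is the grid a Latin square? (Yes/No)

Each row is a permutation of the 5 symbols, and so is each column.

Yes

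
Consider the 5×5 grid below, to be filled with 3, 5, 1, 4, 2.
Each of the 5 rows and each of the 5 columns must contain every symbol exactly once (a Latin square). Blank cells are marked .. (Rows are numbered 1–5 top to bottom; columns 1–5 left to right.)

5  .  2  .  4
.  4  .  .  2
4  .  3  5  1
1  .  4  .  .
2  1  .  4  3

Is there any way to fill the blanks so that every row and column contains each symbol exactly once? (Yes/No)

Row 1, column 2: row 1 has {5, 4, 2} and column 2 has {1, 4}, so it must be 3.
Row 1, column 4: row 1 has {3, 5, 4, 2} and column 4 has {5, 4}, so it must be 1.
Row 2, column 1: row 2 has {4, 2} and column 1 has {5, 1, 4, 2}, so it must be 3.
Now row 2, column 4: row 2 together with column 4 already contain {3, 5, 1, 4, 2} — every symbol — so nothing can go there. The grid has no valid completion.

No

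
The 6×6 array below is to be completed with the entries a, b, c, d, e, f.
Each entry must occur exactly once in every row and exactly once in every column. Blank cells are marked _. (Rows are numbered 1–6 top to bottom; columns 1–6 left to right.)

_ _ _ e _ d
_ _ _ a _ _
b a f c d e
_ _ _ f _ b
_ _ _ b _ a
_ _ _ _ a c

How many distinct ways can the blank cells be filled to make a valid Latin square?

48

Row 1, column 1: eliminating its row and column leaves {a, c, f}.
Row 1, column 2: eliminating its row and column leaves {b, c, f}.
Row 1, column 3: eliminating its row and column leaves {a, b, c}.
Row 1, column 5: eliminating its row and column leaves {b, c, f}.
Row 2, column 1: eliminating its row and column leaves {c, d, e, f}.
Row 2, column 2: eliminating its row and column leaves {b, c, d, e, f}.
Row 2, column 3: eliminating its row and column leaves {b, c, d, e}.
Row 2, column 5: eliminating its row and column leaves {b, c, e, f}.
Row 2, column 6: eliminating its row and column leaves {f}.
Row 4, column 1: eliminating its row and column leaves {a, c, d, e}.
Row 4, column 2: eliminating its row and column leaves {c, d, e}.
Row 4, column 3: eliminating its row and column leaves {a, c, d, e}.
Row 4, column 5: eliminating its row and column leaves {c, e}.
Row 5, column 1: eliminating its row and column leaves {c, d, e, f}.
Row 5, column 2: eliminating its row and column leaves {c, d, e, f}.
Row 5, column 3: eliminating its row and column leaves {c, d, e}.
Row 5, column 5: eliminating its row and column leaves {c, e, f}.
Row 6, column 1: eliminating its row and column leaves {d, e, f}.
Row 6, column 2: eliminating its row and column leaves {b, d, e, f}.
Row 6, column 3: eliminating its row and column leaves {b, d, e}.
Row 6, column 4: eliminating its row and column leaves {d}.
Enumerating the assignments across these blanks that avoid any row or column repeat gives 48 completions.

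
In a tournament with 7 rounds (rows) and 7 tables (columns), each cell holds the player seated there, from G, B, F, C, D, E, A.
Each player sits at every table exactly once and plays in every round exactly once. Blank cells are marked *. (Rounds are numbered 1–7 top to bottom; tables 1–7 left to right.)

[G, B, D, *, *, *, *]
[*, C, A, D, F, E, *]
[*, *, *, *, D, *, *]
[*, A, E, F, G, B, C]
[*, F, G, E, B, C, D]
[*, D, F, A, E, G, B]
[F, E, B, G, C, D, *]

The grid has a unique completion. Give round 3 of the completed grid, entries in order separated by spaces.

Round 3, table 2: round 3 has {D} and table 2 has {B, F, C, D, E, A}, leaving only G.
Round 3, table 3: round 3 has {G, D} and table 3 has {G, B, F, D, E, A}, leaving only C.
Round 3, table 4: round 3 has {G, C, D} and table 4 has {G, F, D, E, A}, leaving only B.
Round 1, table 4: round 1 has {G, B, D} and table 4 has {G, B, F, D, E, A}, leaving only C.
Round 1, table 5: round 1 has {G, B, C, D} and table 5 has {G, B, F, C, D, E}, leaving only A.
Round 1, table 6: round 1 has {G, B, C, D, A} and table 6 has {G, B, C, D, E}, leaving only F.
Round 3, table 6: round 3 has {G, B, C, D} and table 6 has {G, B, F, C, D, E}, leaving only A.
Round 3, table 1: round 3 has {G, B, C, D, A} and table 1 has {G, F}, leaving only E.
Round 3, table 7: round 3 has {G, B, C, D, E, A} and table 7 has {B, C, D}, leaving only F.
So round 3 reads: E G C B D A F.

E G C B D A F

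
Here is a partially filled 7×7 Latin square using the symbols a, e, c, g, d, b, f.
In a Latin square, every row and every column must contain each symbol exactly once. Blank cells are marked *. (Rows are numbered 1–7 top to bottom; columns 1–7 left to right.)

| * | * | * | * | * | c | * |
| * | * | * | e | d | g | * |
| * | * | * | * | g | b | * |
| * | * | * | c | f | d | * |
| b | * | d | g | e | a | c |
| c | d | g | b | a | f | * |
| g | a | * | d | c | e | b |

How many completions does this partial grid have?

8

Row 1, column 1: eliminating its row and column leaves {a, e, d, f}.
Row 1, column 2: eliminating its row and column leaves {e, g, b, f}.
Row 1, column 3: eliminating its row and column leaves {a, e, b, f}.
Row 1, column 4: eliminating its row and column leaves {a, f}.
Row 1, column 5: eliminating its row and column leaves {b}.
Row 1, column 7: eliminating its row and column leaves {a, e, g, d, f}.
Row 2, column 1: eliminating its row and column leaves {a, f}.
Row 2, column 2: eliminating its row and column leaves {c, b, f}.
Row 2, column 3: eliminating its row and column leaves {a, c, b, f}.
Row 2, column 7: eliminating its row and column leaves {a, f}.
Row 3, column 1: eliminating its row and column leaves {a, e, d, f}.
Row 3, column 2: eliminating its row and column leaves {e, c, f}.
Row 3, column 3: eliminating its row and column leaves {a, e, c, f}.
Row 3, column 4: eliminating its row and column leaves {a, f}.
Row 3, column 7: eliminating its row and column leaves {a, e, d, f}.
Row 4, column 1: eliminating its row and column leaves {a, e}.
Row 4, column 2: eliminating its row and column leaves {e, g, b}.
Row 4, column 3: eliminating its row and column leaves {a, e, b}.
Row 4, column 7: eliminating its row and column leaves {a, e, g}.
Row 5, column 2: eliminating its row and column leaves {f}.
Row 6, column 7: eliminating its row and column leaves {e}.
Row 7, column 3: eliminating its row and column leaves {f}.
Enumerating the assignments across these blanks that avoid any row or column repeat gives 8 completions.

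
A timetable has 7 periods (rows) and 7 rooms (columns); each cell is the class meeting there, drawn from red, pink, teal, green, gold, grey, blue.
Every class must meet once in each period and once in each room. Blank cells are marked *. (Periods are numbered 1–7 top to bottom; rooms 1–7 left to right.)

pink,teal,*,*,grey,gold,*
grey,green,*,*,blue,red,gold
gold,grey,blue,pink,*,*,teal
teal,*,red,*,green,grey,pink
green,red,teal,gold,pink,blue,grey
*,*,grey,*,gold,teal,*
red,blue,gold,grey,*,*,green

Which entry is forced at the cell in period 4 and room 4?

blue

Period 4 already has {red, pink, teal, green, grey} and room 4 already has {pink, gold, grey}, so period 4, room 4 must be blue.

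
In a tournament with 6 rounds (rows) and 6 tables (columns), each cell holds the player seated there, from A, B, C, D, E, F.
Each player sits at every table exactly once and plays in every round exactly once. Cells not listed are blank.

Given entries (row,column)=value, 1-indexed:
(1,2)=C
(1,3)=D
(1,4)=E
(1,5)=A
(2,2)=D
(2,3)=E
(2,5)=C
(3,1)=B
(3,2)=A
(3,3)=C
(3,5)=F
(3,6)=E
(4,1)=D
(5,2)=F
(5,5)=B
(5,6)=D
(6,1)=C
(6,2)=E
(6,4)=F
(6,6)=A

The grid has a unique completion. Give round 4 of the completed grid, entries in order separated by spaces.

D B F A E C

Round 4, table 2: round 4 has {D} and table 2 has {A, C, D, E, F}, leaving only B.
Round 4, table 5: round 4 has {B, D} and table 5 has {A, B, C, F}, leaving only E.
Round 1, table 1: round 1 has {A, C, D, E} and table 1 has {B, C, D}, leaving only F.
Round 1, table 6: round 1 has {A, C, D, E, F} and table 6 has {A, D, E}, leaving only B.
Round 2, table 1: round 2 has {C, D, E} and table 1 has {B, C, D, F}, leaving only A.
Round 2, table 4: round 2 has {A, C, D, E} and table 4 has {E, F}, leaving only B.
Round 2, table 6: round 2 has {A, B, C, D, E} and table 6 has {A, B, D, E}, leaving only F.
Round 4, table 6: round 4 has {B, D, E} and table 6 has {A, B, D, E, F}, leaving only C.
Round 4, table 4: round 4 has {B, C, D, E} and table 4 has {B, E, F}, leaving only A.
Round 4, table 3: round 4 has {A, B, C, D, E} and table 3 has {C, D, E}, leaving only F.
So round 4 reads: D B F A E C.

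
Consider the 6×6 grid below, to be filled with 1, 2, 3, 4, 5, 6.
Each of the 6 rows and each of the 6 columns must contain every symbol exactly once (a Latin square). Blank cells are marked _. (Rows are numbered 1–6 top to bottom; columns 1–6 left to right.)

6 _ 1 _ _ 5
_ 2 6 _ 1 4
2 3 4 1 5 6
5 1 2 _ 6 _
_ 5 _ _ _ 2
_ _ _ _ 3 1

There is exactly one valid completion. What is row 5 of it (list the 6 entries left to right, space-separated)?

1 5 3 6 4 2

Row 5, column 3: row 5 has {2, 5} and column 3 has {1, 2, 4, 6}, leaving only 3.
Row 5, column 5: row 5 has {2, 3, 5} and column 5 has {1, 3, 5, 6}, leaving only 4.
Row 5, column 1: row 5 has {2, 3, 4, 5} and column 1 has {2, 5, 6}, leaving only 1.
Row 5, column 4: row 5 has {1, 2, 3, 4, 5} and column 4 has {1}, leaving only 6.
So row 5 reads: 1 5 3 6 4 2.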